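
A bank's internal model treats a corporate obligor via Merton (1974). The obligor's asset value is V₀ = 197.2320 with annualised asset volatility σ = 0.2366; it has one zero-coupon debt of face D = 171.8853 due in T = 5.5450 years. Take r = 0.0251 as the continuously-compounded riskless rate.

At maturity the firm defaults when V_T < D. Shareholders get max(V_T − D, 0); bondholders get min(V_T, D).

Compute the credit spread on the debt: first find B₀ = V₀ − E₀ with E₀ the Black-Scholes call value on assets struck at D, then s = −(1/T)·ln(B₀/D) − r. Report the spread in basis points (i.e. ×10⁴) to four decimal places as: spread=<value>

spread=240.2483

d₁ = [ln(V₀/D) + (r + σ²/2)T] / (σ√T)
   = [ln(197.2320/171.8853) + (0.0251 + 0.5·0.2366²)·5.5450] / (0.2366·√5.5450)
   = [0.137553 + 0.294383] / 0.557142 = 0.775272
d₂ = d₁ − σ√T = 0.775272 − 0.557142 = 0.218130
N(d₁) = 0.780910,  N(d₂) = 0.586336,  e^(−rT) = 0.870072
E₀ = V₀·N(d₁) − D·e^(−rT)·N(d₂)
   = 197.2320·0.780910 − 171.8853·0.870072·0.586336 = 66.332454
B₀ = V₀ − E₀ = 197.2320 − 66.332454 = 130.899546
spread = −(1/T)·ln(B₀/D) − r = −(1/5.5450)·ln(130.899546/171.8853) − 0.0251 = 0.02402483
in basis points: 0.02402483 × 10⁴ = 240.2483 bp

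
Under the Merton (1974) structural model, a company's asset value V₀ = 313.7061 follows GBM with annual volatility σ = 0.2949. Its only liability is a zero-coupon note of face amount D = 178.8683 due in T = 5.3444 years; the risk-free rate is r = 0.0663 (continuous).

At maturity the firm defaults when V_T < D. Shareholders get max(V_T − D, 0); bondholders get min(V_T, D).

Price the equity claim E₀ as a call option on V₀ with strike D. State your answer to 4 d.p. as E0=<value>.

E0=193.5890

d₁ = [ln(V₀/D) + (r + σ²/2)T] / (σ√T)
   = [ln(313.7061/178.8683) + (0.0663 + 0.5·0.2949²)·5.3444] / (0.2949·√5.3444)
   = [0.561807 + 0.586724] / 0.681749 = 1.684684
d₂ = d₁ − σ√T = 1.684684 − 0.681749 = 1.002936
N(d₁) = 0.953975,  N(d₂) = 0.842054,  e^(−rT) = 0.701641
E₀ = V₀·N(d₁) − D·e^(−rT)·N(d₂)
   = 313.7061·0.953975 − 178.8683·0.701641·0.842054 = 193.588983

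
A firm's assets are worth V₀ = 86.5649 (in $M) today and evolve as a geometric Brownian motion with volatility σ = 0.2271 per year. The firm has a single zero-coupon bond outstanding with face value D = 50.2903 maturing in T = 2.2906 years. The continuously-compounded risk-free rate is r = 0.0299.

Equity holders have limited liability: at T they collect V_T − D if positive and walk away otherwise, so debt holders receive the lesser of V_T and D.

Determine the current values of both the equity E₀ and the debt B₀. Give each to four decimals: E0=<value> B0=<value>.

d₁ = [ln(V₀/D) + (r + σ²/2)T] / (σ√T)
   = [ln(86.5649/50.2903) + (0.0299 + 0.5·0.2271²)·2.2906] / (0.2271·√2.2906)
   = [0.543082 + 0.127557] / 0.343710 = 1.951180
d₂ = d₁ − σ√T = 1.951180 − 0.343710 = 1.607470
N(d₁) = 0.974482,  N(d₂) = 0.946024,  e^(−rT) = 0.933804
E₀ = V₀·N(d₁) − D·e^(−rT)·N(d₂)
   = 86.5649·0.974482 − 50.2903·0.933804·0.946024 = 39.929444
B₀ = V₀ − E₀ = 86.5649 − 39.929444 = 46.635456

E0=39.9294 B0=46.6355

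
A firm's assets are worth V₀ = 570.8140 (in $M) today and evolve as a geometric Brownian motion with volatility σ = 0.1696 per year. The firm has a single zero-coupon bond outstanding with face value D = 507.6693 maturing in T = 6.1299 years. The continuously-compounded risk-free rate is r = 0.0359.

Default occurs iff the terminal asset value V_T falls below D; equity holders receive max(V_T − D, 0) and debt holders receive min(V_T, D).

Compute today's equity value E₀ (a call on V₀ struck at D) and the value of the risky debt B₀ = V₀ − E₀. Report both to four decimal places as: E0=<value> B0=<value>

E0=187.3139 B0=383.5001

d₁ = [ln(V₀/D) + (r + σ²/2)T] / (σ√T)
   = [ln(570.8140/507.6693) + (0.0359 + 0.5·0.1696²)·6.1299] / (0.1696·√6.1299)
   = [0.117233 + 0.308224] / 0.419906 = 1.013219
d₂ = d₁ − σ√T = 1.013219 − 0.419906 = 0.593313
N(d₁) = 0.844522,  N(d₂) = 0.723514,  e^(−rT) = 0.802468
E₀ = V₀·N(d₁) − D·e^(−rT)·N(d₂)
   = 570.8140·0.844522 − 507.6693·0.802468·0.723514 = 187.313949
B₀ = V₀ − E₀ = 570.8140 − 187.313949 = 383.500051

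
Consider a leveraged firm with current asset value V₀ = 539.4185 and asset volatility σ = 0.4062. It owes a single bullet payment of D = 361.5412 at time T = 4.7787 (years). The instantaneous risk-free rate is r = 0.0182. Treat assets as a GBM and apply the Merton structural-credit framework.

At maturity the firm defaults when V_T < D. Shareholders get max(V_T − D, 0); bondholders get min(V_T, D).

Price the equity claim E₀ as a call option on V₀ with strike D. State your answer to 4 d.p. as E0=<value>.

E0=273.3447

d₁ = [ln(V₀/D) + (r + σ²/2)T] / (σ√T)
   = [ln(539.4185/361.5412) + (0.0182 + 0.5·0.4062²)·4.7787] / (0.4062·√4.7787)
   = [0.400116 + 0.481211] / 0.887963 = 0.992527
d₂ = d₁ − σ√T = 0.992527 − 0.887963 = 0.104564
N(d₁) = 0.839530,  N(d₂) = 0.541639,  e^(−rT) = 0.916702
E₀ = V₀·N(d₁) − D·e^(−rT)·N(d₂)
   = 539.4185·0.839530 − 361.5412·0.916702·0.541639 = 273.344733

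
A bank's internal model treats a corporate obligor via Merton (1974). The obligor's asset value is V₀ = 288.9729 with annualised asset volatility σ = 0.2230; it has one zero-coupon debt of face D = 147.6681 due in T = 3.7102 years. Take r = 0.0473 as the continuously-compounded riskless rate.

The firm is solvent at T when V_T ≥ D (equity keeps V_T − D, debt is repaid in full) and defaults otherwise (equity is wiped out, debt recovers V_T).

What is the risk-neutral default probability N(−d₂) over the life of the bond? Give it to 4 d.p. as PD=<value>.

d₁ = [ln(V₀/D) + (r + σ²/2)T] / (σ√T)
   = [ln(288.9729/147.6681) + (0.0473 + 0.5·0.2230²)·3.7102] / (0.2230·√3.7102)
   = [0.671366 + 0.267745] / 0.429540 = 2.186317
d₂ = d₁ − σ√T = 2.186317 − 0.429540 = 1.756777
risk-neutral PD = N(−d₂) = N(-1.756777) = 0.039478

PD=0.0395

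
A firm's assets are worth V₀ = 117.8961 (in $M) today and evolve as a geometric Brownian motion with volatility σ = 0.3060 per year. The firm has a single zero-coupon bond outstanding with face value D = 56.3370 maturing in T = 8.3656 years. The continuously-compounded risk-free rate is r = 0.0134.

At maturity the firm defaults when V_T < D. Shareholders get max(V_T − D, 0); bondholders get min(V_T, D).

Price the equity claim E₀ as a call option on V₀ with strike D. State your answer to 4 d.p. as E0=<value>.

d₁ = [ln(V₀/D) + (r + σ²/2)T] / (σ√T)
   = [ln(117.8961/56.3370) + (0.0134 + 0.5·0.3060²)·8.3656] / (0.3060·√8.3656)
   = [0.738452 + 0.503760] / 0.885054 = 1.403543
d₂ = d₁ − σ√T = 1.403543 − 0.885054 = 0.518489
N(d₁) = 0.919773,  N(d₂) = 0.697941,  e^(−rT) = 0.893956
E₀ = V₀·N(d₁) − D·e^(−rT)·N(d₂)
   = 117.8961·0.919773 − 56.3370·0.893956·0.697941 = 73.287326

E0=73.2873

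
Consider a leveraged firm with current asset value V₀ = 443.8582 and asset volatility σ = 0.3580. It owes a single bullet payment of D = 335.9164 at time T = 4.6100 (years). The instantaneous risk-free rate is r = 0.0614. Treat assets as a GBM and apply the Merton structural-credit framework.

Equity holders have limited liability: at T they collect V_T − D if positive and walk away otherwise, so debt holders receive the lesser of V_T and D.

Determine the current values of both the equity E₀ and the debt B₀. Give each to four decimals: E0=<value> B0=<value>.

E0=224.2422 B0=219.6160

d₁ = [ln(V₀/D) + (r + σ²/2)T] / (σ√T)
   = [ln(443.8582/335.9164) + (0.0614 + 0.5·0.3580²)·4.6100] / (0.3580·√4.6100)
   = [0.278643 + 0.578472] / 0.768659 = 1.115079
d₂ = d₁ − σ√T = 1.115079 − 0.768659 = 0.346420
N(d₁) = 0.867592,  N(d₂) = 0.635486,  e^(−rT) = 0.753479
E₀ = V₀·N(d₁) − D·e^(−rT)·N(d₂)
   = 443.8582·0.867592 − 335.9164·0.753479·0.635486 = 224.242234
B₀ = V₀ − E₀ = 443.8582 − 224.242234 = 219.615966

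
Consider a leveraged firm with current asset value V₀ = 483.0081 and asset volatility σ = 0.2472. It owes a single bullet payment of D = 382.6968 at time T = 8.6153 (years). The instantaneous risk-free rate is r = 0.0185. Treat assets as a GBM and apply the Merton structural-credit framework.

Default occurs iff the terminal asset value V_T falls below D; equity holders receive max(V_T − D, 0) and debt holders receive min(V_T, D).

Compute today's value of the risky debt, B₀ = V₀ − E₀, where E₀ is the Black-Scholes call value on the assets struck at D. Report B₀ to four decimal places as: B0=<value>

B0=274.6508

d₁ = [ln(V₀/D) + (r + σ²/2)T] / (σ√T)
   = [ln(483.0081/382.6968) + (0.0185 + 0.5·0.2472²)·8.6153] / (0.2472·√8.6153)
   = [0.232790 + 0.422614] / 0.725577 = 0.903287
d₂ = d₁ − σ√T = 0.903287 − 0.725577 = 0.177710
N(d₁) = 0.816813,  N(d₂) = 0.570525,  e^(−rT) = 0.852670
E₀ = V₀·N(d₁) − D·e^(−rT)·N(d₂)
   = 483.0081·0.816813 − 382.6968·0.852670·0.570525 = 208.357276
B₀ = V₀ − E₀ = 483.0081 − 208.357276 = 274.650824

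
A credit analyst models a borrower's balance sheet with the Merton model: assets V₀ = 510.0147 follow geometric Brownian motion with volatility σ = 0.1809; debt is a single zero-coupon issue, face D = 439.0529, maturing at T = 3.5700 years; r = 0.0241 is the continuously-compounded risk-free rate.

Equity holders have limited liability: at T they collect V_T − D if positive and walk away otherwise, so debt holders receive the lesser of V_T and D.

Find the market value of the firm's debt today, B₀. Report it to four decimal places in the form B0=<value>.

d₁ = [ln(V₀/D) + (r + σ²/2)T] / (σ√T)
   = [ln(510.0147/439.0529) + (0.0241 + 0.5·0.1809²)·3.5700] / (0.1809·√3.5700)
   = [0.149820 + 0.144451] / 0.341800 = 0.860942
d₂ = d₁ − σ√T = 0.860942 − 0.341800 = 0.519142
N(d₁) = 0.805365,  N(d₂) = 0.698169,  e^(−rT) = 0.917560
E₀ = V₀·N(d₁) − D·e^(−rT)·N(d₂)
   = 510.0147·0.805365 − 439.0529·0.917560·0.698169 = 129.485385
B₀ = V₀ − E₀ = 510.0147 − 129.485385 = 380.529315

B0=380.5293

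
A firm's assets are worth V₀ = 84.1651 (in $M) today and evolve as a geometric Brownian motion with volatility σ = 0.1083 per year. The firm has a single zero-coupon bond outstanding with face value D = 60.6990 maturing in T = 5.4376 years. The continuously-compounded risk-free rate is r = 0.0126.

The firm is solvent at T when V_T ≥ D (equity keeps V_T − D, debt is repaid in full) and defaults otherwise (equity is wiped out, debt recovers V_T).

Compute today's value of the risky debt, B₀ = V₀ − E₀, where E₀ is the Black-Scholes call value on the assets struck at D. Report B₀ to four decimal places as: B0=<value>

d₁ = [ln(V₀/D) + (r + σ²/2)T] / (σ√T)
   = [ln(84.1651/60.6990) + (0.0126 + 0.5·0.1083²)·5.4376] / (0.1083·√5.4376)
   = [0.326853 + 0.100402] / 0.252541 = 1.691825
d₂ = d₁ − σ√T = 1.691825 − 0.252541 = 1.439284
N(d₁) = 0.954660,  N(d₂) = 0.924965,  e^(−rT) = 0.933781
E₀ = V₀·N(d₁) − D·e^(−rT)·N(d₂)
   = 84.1651·0.954660 − 60.6990·0.933781·0.924965 = 27.922486
B₀ = V₀ − E₀ = 84.1651 − 27.922486 = 56.242614

B0=56.2426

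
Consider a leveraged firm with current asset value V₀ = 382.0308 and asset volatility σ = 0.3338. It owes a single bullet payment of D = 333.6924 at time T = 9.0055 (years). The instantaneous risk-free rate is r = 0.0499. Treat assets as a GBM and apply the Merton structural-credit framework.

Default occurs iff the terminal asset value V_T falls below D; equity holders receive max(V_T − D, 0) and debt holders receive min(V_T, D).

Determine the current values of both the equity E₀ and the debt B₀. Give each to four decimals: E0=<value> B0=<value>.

E0=215.4245 B0=166.6063

d₁ = [ln(V₀/D) + (r + σ²/2)T] / (σ√T)
   = [ln(382.0308/333.6924) + (0.0499 + 0.5·0.3338²)·9.0055] / (0.3338·√9.0055)
   = [0.135282 + 0.951082] / 1.001706 = 1.084513
d₂ = d₁ − σ√T = 1.084513 − 1.001706 = 0.082807
N(d₁) = 0.860931,  N(d₂) = 0.532998,  e^(−rT) = 0.638027
E₀ = V₀·N(d₁) − D·e^(−rT)·N(d₂)
   = 382.0308·0.860931 − 333.6924·0.638027·0.532998 = 215.424536
B₀ = V₀ − E₀ = 382.0308 − 215.424536 = 166.606264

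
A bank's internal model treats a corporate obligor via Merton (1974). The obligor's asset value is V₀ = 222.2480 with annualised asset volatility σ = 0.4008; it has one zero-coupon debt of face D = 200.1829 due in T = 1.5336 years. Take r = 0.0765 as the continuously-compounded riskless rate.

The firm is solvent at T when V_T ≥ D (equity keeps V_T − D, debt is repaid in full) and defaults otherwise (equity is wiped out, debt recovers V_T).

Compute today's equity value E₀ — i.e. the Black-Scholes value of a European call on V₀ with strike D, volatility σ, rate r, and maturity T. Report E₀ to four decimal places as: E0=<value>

E0=65.0967

d₁ = [ln(V₀/D) + (r + σ²/2)T] / (σ√T)
   = [ln(222.2480/200.1829) + (0.0765 + 0.5·0.4008²)·1.5336] / (0.4008·√1.5336)
   = [0.104562 + 0.240500] / 0.496345 = 0.695206
d₂ = d₁ − σ√T = 0.695206 − 0.496345 = 0.198861
N(d₁) = 0.756537,  N(d₂) = 0.578814,  e^(−rT) = 0.889300
E₀ = V₀·N(d₁) − D·e^(−rT)·N(d₂)
   = 222.2480·0.756537 − 200.1829·0.889300·0.578814 = 65.096745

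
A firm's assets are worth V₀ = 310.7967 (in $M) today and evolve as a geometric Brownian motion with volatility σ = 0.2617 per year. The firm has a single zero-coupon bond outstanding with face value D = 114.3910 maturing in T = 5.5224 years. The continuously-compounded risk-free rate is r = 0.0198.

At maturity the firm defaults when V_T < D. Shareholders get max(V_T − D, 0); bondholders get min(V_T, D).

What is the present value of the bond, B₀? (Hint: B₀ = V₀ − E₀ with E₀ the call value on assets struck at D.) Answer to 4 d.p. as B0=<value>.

B0=101.0425

d₁ = [ln(V₀/D) + (r + σ²/2)T] / (σ√T)
   = [ln(310.7967/114.3910) + (0.0198 + 0.5·0.2617²)·5.5224] / (0.2617·√5.5224)
   = [0.999517 + 0.298450] / 0.614989 = 2.110550
d₂ = d₁ − σ√T = 2.110550 − 0.614989 = 1.495561
N(d₁) = 0.982595,  N(d₂) = 0.932616,  e^(−rT) = 0.896422
E₀ = V₀·N(d₁) − D·e^(−rT)·N(d₂)
   = 310.7967·0.982595 − 114.3910·0.896422·0.932616 = 209.754214
B₀ = V₀ − E₀ = 310.7967 − 209.754214 = 101.042486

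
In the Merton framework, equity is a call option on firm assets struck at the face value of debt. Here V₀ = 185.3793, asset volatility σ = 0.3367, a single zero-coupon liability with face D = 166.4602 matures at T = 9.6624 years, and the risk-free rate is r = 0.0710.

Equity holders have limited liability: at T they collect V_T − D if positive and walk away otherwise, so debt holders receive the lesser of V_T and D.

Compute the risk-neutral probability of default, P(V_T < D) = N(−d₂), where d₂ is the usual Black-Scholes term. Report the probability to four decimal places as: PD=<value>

PD=0.4071

d₁ = [ln(V₀/D) + (r + σ²/2)T] / (σ√T)
   = [ln(185.3793/166.4602) + (0.0710 + 0.5·0.3367²)·9.6624] / (0.3367·√9.6624)
   = [0.107648 + 1.233729] / 1.046612 = 1.281637
d₂ = d₁ − σ√T = 1.281637 − 1.046612 = 0.235025
risk-neutral PD = N(−d₂) = N(-0.235025) = 0.407095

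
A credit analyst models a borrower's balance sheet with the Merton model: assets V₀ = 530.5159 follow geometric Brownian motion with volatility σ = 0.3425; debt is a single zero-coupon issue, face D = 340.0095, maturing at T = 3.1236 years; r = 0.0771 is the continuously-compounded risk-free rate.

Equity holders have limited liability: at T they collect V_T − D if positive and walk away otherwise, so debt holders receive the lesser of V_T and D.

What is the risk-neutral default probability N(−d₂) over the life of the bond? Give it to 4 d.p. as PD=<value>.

PD=0.2032

d₁ = [ln(V₀/D) + (r + σ²/2)T] / (σ√T)
   = [ln(530.5159/340.0095) + (0.0771 + 0.5·0.3425²)·3.1236] / (0.3425·√3.1236)
   = [0.444876 + 0.424038] / 0.605325 = 1.435453
d₂ = d₁ − σ√T = 1.435453 − 0.605325 = 0.830128
risk-neutral PD = N(−d₂) = N(-0.830128) = 0.203233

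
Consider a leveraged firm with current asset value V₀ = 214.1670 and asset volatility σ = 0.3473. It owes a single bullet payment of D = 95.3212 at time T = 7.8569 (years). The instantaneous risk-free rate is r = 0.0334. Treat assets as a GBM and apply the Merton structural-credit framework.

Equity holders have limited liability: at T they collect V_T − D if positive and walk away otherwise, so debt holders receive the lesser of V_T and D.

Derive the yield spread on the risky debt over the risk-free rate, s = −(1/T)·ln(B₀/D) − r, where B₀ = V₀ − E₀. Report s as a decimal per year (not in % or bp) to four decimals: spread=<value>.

spread=0.0142

d₁ = [ln(V₀/D) + (r + σ²/2)T] / (σ√T)
   = [ln(214.1670/95.3212) + (0.0334 + 0.5·0.3473²)·7.8569] / (0.3473·√7.8569)
   = [0.809504 + 0.736259] / 0.973488 = 1.587861
d₂ = d₁ − σ√T = 1.587861 − 0.973488 = 0.614374
N(d₁) = 0.943841,  N(d₂) = 0.730516,  e^(−rT) = 0.769188
E₀ = V₀·N(d₁) − D·e^(−rT)·N(d₂)
   = 214.1670·0.943841 − 95.3212·0.769188·0.730516 = 148.578295
B₀ = V₀ − E₀ = 214.1670 − 148.578295 = 65.588705
spread = −(1/T)·ln(B₀/D) − r = −(1/7.8569)·ln(65.588705/95.3212) − 0.0334 = 0.01418222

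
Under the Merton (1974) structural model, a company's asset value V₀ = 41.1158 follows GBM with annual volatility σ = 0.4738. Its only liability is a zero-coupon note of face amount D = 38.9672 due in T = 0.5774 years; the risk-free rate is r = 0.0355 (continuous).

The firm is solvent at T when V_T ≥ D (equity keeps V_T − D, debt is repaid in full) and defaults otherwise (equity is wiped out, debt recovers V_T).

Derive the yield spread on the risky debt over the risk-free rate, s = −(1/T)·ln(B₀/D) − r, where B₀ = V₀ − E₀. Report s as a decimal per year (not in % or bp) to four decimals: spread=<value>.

d₁ = [ln(V₀/D) + (r + σ²/2)T] / (σ√T)
   = [ln(41.1158/38.9672) + (0.0355 + 0.5·0.4738²)·0.5774] / (0.4738·√0.5774)
   = [0.053672 + 0.085307] / 0.360026 = 0.386026
d₂ = d₁ − σ√T = 0.386026 − 0.360026 = 0.026000
N(d₁) = 0.650261,  N(d₂) = 0.510371,  e^(−rT) = 0.979711
E₀ = V₀·N(d₁) − D·e^(−rT)·N(d₂)
   = 41.1158·0.650261 − 38.9672·0.979711·0.510371 = 7.251770
B₀ = V₀ − E₀ = 41.1158 − 7.251770 = 33.864030
spread = −(1/T)·ln(B₀/D) − r = −(1/0.5774)·ln(33.864030/38.9672) − 0.0355 = 0.20760161

spread=0.2076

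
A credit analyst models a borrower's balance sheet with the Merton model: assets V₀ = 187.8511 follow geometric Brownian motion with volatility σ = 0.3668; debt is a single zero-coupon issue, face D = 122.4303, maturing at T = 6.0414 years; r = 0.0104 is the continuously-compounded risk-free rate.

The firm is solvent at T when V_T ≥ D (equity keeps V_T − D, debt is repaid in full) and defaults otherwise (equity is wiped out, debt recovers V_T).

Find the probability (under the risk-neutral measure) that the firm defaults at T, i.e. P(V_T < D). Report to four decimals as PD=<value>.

PD=0.4627

d₁ = [ln(V₀/D) + (r + σ²/2)T] / (σ√T)
   = [ln(187.8511/122.4303) + (0.0104 + 0.5·0.3668²)·6.0414] / (0.3668·√6.0414)
   = [0.428108 + 0.469242] / 0.901567 = 0.995322
d₂ = d₁ − σ√T = 0.995322 − 0.901567 = 0.093755
risk-neutral PD = N(−d₂) = N(-0.093755) = 0.462652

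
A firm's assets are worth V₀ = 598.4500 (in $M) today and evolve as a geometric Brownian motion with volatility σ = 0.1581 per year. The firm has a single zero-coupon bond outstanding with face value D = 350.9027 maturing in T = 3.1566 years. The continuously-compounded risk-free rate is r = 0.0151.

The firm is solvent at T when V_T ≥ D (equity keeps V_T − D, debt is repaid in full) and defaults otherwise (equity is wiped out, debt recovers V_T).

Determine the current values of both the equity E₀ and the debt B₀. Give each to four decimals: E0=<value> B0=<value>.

d₁ = [ln(V₀/D) + (r + σ²/2)T] / (σ√T)
   = [ln(598.4500/350.9027) + (0.0151 + 0.5·0.1581²)·3.1566] / (0.1581·√3.1566)
   = [0.533834 + 0.087115] / 0.280893 = 2.210622
d₂ = d₁ − σ√T = 2.210622 − 0.280893 = 1.929728
N(d₁) = 0.986469,  N(d₂) = 0.973180,  e^(−rT) = 0.953453
E₀ = V₀·N(d₁) − D·e^(−rT)·N(d₂)
   = 598.4500·0.986469 − 350.9027·0.953453·0.973180 = 264.756203
B₀ = V₀ − E₀ = 598.4500 − 264.756203 = 333.693797

E0=264.7562 B0=333.6938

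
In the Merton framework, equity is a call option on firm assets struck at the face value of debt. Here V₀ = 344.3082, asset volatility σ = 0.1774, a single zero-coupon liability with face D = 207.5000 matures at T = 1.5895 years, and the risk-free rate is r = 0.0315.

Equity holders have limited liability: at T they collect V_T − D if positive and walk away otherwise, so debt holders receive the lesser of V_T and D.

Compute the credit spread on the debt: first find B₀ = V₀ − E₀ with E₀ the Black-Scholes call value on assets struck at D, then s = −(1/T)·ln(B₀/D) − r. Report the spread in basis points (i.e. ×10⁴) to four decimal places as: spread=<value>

d₁ = [ln(V₀/D) + (r + σ²/2)T] / (σ√T)
   = [ln(344.3082/207.5000) + (0.0315 + 0.5·0.1774²)·1.5895] / (0.1774·√1.5895)
   = [0.506406 + 0.075081] / 0.223658 = 2.599895
d₂ = d₁ − σ√T = 2.599895 − 0.223658 = 2.376237
N(d₁) = 0.995337,  N(d₂) = 0.991255,  e^(−rT) = 0.951164
E₀ = V₀·N(d₁) − D·e^(−rT)·N(d₂)
   = 344.3082·0.995337 − 207.5000·0.951164·0.991255 = 147.062376
B₀ = V₀ − E₀ = 344.3082 − 147.062376 = 197.245824
spread = −(1/T)·ln(B₀/D) − r = −(1/1.5895)·ln(197.245824/207.5000) − 0.0315 = 0.00038459
in basis points: 0.00038459 × 10⁴ = 3.8459 bp

spread=3.8459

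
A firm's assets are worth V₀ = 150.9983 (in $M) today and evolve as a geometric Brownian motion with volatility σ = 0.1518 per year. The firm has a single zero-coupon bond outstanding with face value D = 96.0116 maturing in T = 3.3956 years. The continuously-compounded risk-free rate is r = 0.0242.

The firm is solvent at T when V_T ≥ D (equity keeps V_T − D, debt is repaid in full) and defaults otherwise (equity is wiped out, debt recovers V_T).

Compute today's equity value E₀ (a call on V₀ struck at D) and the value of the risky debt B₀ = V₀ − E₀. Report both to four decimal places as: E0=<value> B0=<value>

E0=62.9041 B0=88.0942

d₁ = [ln(V₀/D) + (r + σ²/2)T] / (σ√T)
   = [ln(150.9983/96.0116) + (0.0242 + 0.5·0.1518²)·3.3956] / (0.1518·√3.3956)
   = [0.452800 + 0.121296] / 0.279724 = 2.052364
d₂ = d₁ − σ√T = 2.052364 − 0.279724 = 1.772640
N(d₁) = 0.979933,  N(d₂) = 0.961856,  e^(−rT) = 0.921112
E₀ = V₀·N(d₁) − D·e^(−rT)·N(d₂)
   = 150.9983·0.979933 − 96.0116·0.921112·0.961856 = 62.904123
B₀ = V₀ − E₀ = 150.9983 − 62.904123 = 88.094177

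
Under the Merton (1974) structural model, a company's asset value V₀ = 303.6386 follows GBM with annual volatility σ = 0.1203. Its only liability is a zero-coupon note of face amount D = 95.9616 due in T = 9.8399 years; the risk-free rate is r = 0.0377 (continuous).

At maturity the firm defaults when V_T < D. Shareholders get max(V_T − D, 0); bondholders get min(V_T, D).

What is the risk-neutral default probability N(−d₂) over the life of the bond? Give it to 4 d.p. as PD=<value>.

d₁ = [ln(V₀/D) + (r + σ²/2)T] / (σ√T)
   = [ln(303.6386/95.9616) + (0.0377 + 0.5·0.1203²)·9.8399] / (0.1203·√9.8399)
   = [1.151890 + 0.442166] / 0.377364 = 4.224183
d₂ = d₁ − σ√T = 4.224183 − 0.377364 = 3.846818
risk-neutral PD = N(−d₂) = N(-3.846818) = 0.000060

PD=0.0001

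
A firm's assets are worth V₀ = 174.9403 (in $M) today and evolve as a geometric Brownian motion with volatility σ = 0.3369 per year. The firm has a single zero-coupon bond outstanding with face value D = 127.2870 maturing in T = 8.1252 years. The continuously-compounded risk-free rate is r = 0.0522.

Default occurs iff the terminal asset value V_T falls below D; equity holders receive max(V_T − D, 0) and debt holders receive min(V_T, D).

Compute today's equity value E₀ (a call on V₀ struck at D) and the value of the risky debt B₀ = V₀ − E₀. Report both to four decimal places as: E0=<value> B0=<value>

E0=105.3217 B0=69.6186

d₁ = [ln(V₀/D) + (r + σ²/2)T] / (σ√T)
   = [ln(174.9403/127.2870) + (0.0522 + 0.5·0.3369²)·8.1252] / (0.3369·√8.1252)
   = [0.318000 + 0.885247] / 0.960325 = 1.252959
d₂ = d₁ − σ√T = 1.252959 − 0.960325 = 0.292635
N(d₁) = 0.894890,  N(d₂) = 0.615099,  e^(−rT) = 0.654335
E₀ = V₀·N(d₁) − D·e^(−rT)·N(d₂)
   = 174.9403·0.894890 − 127.2870·0.654335·0.615099 = 105.321659
B₀ = V₀ − E₀ = 174.9403 − 105.321659 = 69.618641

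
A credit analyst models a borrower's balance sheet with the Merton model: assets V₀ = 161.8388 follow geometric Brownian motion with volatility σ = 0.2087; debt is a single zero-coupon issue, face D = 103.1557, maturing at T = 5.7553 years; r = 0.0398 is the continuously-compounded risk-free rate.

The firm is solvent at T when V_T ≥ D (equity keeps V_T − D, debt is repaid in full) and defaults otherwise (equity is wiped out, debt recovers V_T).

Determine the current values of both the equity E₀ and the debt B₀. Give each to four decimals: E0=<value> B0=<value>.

d₁ = [ln(V₀/D) + (r + σ²/2)T] / (σ√T)
   = [ln(161.8388/103.1557) + (0.0398 + 0.5·0.2087²)·5.7553] / (0.2087·√5.7553)
   = [0.450361 + 0.354399] / 0.500676 = 1.607349
d₂ = d₁ − σ√T = 1.607349 − 0.500676 = 1.106673
N(d₁) = 0.946011,  N(d₂) = 0.865782,  e^(−rT) = 0.795280
E₀ = V₀·N(d₁) − D·e^(−rT)·N(d₂)
   = 161.8388·0.946011 − 103.1557·0.795280·0.865782 = 82.074525
B₀ = V₀ − E₀ = 161.8388 − 82.074525 = 79.764275

E0=82.0745 B0=79.7643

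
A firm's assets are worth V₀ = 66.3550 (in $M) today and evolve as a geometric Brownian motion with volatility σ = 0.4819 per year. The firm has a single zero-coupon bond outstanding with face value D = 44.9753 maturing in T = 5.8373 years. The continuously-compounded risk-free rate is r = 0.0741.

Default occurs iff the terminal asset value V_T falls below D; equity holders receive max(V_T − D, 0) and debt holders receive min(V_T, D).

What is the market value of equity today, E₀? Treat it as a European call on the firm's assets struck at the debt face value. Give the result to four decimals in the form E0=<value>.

d₁ = [ln(V₀/D) + (r + σ²/2)T] / (σ√T)
   = [ln(66.3550/44.9753) + (0.0741 + 0.5·0.4819²)·5.8373] / (0.4819·√5.8373)
   = [0.388906 + 1.110335] / 1.164295 = 1.287681
d₂ = d₁ − σ√T = 1.287681 − 1.164295 = 0.123387
N(d₁) = 0.901072,  N(d₂) = 0.549100,  e^(−rT) = 0.648856
E₀ = V₀·N(d₁) − D·e^(−rT)·N(d₂)
   = 66.3550·0.901072 − 44.9753·0.648856·0.549100 = 43.766501

E0=43.7665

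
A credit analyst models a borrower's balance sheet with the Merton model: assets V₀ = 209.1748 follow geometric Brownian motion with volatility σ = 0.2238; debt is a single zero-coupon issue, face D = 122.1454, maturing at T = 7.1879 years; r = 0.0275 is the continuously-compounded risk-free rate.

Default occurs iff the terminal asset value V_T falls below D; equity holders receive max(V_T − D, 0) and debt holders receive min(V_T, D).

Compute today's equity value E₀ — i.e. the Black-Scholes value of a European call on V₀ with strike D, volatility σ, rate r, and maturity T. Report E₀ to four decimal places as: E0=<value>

d₁ = [ln(V₀/D) + (r + σ²/2)T] / (σ√T)
   = [ln(209.1748/122.1454) + (0.0275 + 0.5·0.2238²)·7.1879] / (0.2238·√7.1879)
   = [0.537958 + 0.377675] / 0.600014 = 1.526021
d₂ = d₁ − σ√T = 1.526021 − 0.600014 = 0.926008
N(d₁) = 0.936498,  N(d₂) = 0.822779,  e^(−rT) = 0.820643
E₀ = V₀·N(d₁) − D·e^(−rT)·N(d₂)
   = 209.1748·0.936498 − 122.1454·0.820643·0.822779 = 113.418205

E0=113.4182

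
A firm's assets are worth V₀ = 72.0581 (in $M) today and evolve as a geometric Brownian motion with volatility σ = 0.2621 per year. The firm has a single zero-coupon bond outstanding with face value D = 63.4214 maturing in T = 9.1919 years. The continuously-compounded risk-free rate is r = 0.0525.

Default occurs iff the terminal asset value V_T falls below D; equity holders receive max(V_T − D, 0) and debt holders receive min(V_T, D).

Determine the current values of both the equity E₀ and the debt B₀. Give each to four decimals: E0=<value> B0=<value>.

d₁ = [ln(V₀/D) + (r + σ²/2)T] / (σ√T)
   = [ln(72.0581/63.4214) + (0.0525 + 0.5·0.2621²)·9.1919] / (0.2621·√9.1919)
   = [0.127671 + 0.798300] / 0.794639 = 1.165274
d₂ = d₁ − σ√T = 1.165274 − 0.794639 = 0.370635
N(d₁) = 0.878046,  N(d₂) = 0.644545,  e^(−rT) = 0.617192
E₀ = V₀·N(d₁) − D·e^(−rT)·N(d₂)
   = 72.0581·0.878046 − 63.4214·0.617192·0.644545 = 38.040755
B₀ = V₀ − E₀ = 72.0581 − 38.040755 = 34.017345

E0=38.0408 B0=34.0173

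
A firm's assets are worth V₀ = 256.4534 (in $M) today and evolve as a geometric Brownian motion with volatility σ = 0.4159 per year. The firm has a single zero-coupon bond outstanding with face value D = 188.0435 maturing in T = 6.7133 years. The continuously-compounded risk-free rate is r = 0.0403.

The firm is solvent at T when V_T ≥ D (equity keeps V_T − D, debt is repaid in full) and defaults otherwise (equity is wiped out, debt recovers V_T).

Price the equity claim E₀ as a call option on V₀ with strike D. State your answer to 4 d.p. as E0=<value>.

E0=148.6593

d₁ = [ln(V₀/D) + (r + σ²/2)T] / (σ√T)
   = [ln(256.4534/188.0435) + (0.0403 + 0.5·0.4159²)·6.7133] / (0.4159·√6.7133)
   = [0.310274 + 0.851155] / 1.077598 = 1.077794
d₂ = d₁ − σ√T = 1.077794 − 1.077598 = 0.000195
N(d₁) = 0.859437,  N(d₂) = 0.500078,  e^(−rT) = 0.762963
E₀ = V₀·N(d₁) − D·e^(−rT)·N(d₂)
   = 256.4534·0.859437 − 188.0435·0.762963·0.500078 = 148.659287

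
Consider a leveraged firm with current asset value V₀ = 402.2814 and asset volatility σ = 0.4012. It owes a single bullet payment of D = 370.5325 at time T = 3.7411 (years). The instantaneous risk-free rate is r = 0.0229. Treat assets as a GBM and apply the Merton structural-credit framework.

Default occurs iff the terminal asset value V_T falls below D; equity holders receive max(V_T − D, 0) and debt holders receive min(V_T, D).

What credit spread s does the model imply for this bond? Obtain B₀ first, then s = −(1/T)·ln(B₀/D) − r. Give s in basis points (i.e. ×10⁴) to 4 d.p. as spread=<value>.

d₁ = [ln(V₀/D) + (r + σ²/2)T] / (σ√T)
   = [ln(402.2814/370.5325) + (0.0229 + 0.5·0.4012²)·3.7411] / (0.4012·√3.7411)
   = [0.082211 + 0.386758] / 0.775998 = 0.604342
d₂ = d₁ − σ√T = 0.604342 − 0.775998 = -0.171656
N(d₁) = 0.727192,  N(d₂) = 0.431854,  e^(−rT) = 0.917896
E₀ = V₀·N(d₁) − D·e^(−rT)·N(d₂)
   = 402.2814·0.727192 − 370.5325·0.917896·0.431854 = 145.657764
B₀ = V₀ − E₀ = 402.2814 − 145.657764 = 256.623636
spread = −(1/T)·ln(B₀/D) − r = −(1/3.7411)·ln(256.623636/370.5325) − 0.0229 = 0.07528786
in basis points: 0.07528786 × 10⁴ = 752.8786 bp

spread=752.8786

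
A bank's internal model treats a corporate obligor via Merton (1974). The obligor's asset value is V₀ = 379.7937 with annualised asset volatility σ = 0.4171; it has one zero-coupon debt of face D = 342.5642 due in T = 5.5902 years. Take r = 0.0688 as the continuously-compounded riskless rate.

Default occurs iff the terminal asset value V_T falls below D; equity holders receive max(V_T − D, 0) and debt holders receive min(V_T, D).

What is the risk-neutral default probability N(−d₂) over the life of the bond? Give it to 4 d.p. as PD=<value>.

d₁ = [ln(V₀/D) + (r + σ²/2)T] / (σ√T)
   = [ln(379.7937/342.5642) + (0.0688 + 0.5·0.4171²)·5.5902] / (0.4171·√5.5902)
   = [0.103169 + 0.870876] / 0.986175 = 0.987700
d₂ = d₁ − σ√T = 0.987700 − 0.986175 = 0.001526
risk-neutral PD = N(−d₂) = N(-0.001526) = 0.499391

PD=0.4994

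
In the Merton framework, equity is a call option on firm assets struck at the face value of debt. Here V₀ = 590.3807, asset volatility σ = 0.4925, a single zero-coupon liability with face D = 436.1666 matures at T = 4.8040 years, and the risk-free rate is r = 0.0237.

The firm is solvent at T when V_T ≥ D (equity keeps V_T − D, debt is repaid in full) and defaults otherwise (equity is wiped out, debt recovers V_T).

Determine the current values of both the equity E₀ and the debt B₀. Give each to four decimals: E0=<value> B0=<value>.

E0=314.8734 B0=275.5073

d₁ = [ln(V₀/D) + (r + σ²/2)T] / (σ√T)
   = [ln(590.3807/436.1666) + (0.0237 + 0.5·0.4925²)·4.8040] / (0.4925·√4.8040)
   = [0.302743 + 0.696475] / 1.079463 = 0.925662
d₂ = d₁ − σ√T = 0.925662 − 1.079463 = -0.153801
N(d₁) = 0.822689,  N(d₂) = 0.438883,  e^(−rT) = 0.892388
E₀ = V₀·N(d₁) − D·e^(−rT)·N(d₂)
   = 590.3807·0.822689 − 436.1666·0.892388·0.438883 = 314.873404
B₀ = V₀ − E₀ = 590.3807 − 314.873404 = 275.507296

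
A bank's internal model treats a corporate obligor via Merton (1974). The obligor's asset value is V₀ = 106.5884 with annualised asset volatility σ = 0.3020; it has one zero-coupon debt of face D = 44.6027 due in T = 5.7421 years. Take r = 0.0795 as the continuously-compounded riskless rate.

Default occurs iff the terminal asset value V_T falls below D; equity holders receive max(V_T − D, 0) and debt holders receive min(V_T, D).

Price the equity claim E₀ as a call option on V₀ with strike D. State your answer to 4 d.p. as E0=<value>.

E0=78.8266

d₁ = [ln(V₀/D) + (r + σ²/2)T] / (σ√T)
   = [ln(106.5884/44.6027) + (0.0795 + 0.5·0.3020²)·5.7421] / (0.3020·√5.7421)
   = [0.871180 + 0.718348] / 0.723673 = 2.196474
d₂ = d₁ − σ√T = 2.196474 − 0.723673 = 1.472801
N(d₁) = 0.985971,  N(d₂) = 0.929598,  e^(−rT) = 0.633499
E₀ = V₀·N(d₁) − D·e^(−rT)·N(d₂)
   = 106.5884·0.985971 − 44.6027·0.633499·0.929598 = 78.826578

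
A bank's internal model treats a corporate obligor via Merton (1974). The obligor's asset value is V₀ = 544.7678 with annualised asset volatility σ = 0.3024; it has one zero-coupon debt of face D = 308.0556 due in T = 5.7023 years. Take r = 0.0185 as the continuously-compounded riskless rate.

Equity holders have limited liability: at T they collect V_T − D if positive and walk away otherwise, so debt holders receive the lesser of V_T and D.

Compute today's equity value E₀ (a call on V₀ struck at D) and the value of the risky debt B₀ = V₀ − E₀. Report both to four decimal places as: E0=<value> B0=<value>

E0=292.9040 B0=251.8638

d₁ = [ln(V₀/D) + (r + σ²/2)T] / (σ√T)
   = [ln(544.7678/308.0556) + (0.0185 + 0.5·0.3024²)·5.7023] / (0.3024·√5.7023)
   = [0.570079 + 0.366218] / 0.722116 = 1.296603
d₂ = d₁ − σ√T = 1.296603 − 0.722116 = 0.574487
N(d₁) = 0.902616,  N(d₂) = 0.717181,  e^(−rT) = 0.899881
E₀ = V₀·N(d₁) − D·e^(−rT)·N(d₂)
   = 544.7678·0.902616 − 308.0556·0.899881·0.717181 = 292.903990
B₀ = V₀ − E₀ = 544.7678 − 292.903990 = 251.863810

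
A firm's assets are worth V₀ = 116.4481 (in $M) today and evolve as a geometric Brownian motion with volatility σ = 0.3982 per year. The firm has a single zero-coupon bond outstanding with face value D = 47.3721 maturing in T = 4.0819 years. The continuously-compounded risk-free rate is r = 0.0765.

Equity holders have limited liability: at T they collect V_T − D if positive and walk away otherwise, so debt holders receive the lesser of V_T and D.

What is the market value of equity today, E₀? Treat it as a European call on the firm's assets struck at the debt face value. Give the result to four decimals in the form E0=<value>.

d₁ = [ln(V₀/D) + (r + σ²/2)T] / (σ√T)
   = [ln(116.4481/47.3721) + (0.0765 + 0.5·0.3982²)·4.0819] / (0.3982·√4.0819)
   = [0.899412 + 0.635885] / 0.804512 = 1.908359
d₂ = d₁ − σ√T = 1.908359 − 0.804512 = 1.103847
N(d₁) = 0.971828,  N(d₂) = 0.865170,  e^(−rT) = 0.731787
E₀ = V₀·N(d₁) − D·e^(−rT)·N(d₂)
   = 116.4481·0.971828 − 47.3721·0.731787·0.865170 = 83.175221

E0=83.1752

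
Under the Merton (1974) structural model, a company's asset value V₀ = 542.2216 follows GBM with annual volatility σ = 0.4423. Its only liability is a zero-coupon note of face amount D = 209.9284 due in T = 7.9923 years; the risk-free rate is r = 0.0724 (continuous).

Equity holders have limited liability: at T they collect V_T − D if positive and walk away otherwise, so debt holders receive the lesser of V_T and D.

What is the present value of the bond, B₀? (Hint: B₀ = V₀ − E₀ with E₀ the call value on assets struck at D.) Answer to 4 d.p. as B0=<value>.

d₁ = [ln(V₀/D) + (r + σ²/2)T] / (σ√T)
   = [ln(542.2216/209.9284) + (0.0724 + 0.5·0.4423²)·7.9923] / (0.4423·√7.9923)
   = [0.948908 + 1.360407] / 1.250411 = 1.846844
d₂ = d₁ − σ√T = 1.846844 − 1.250411 = 0.596433
N(d₁) = 0.967615,  N(d₂) = 0.724557,  e^(−rT) = 0.560659
E₀ = V₀·N(d₁) − D·e^(−rT)·N(d₂)
   = 542.2216·0.967615 − 209.9284·0.560659·0.724557 = 439.382747
B₀ = V₀ − E₀ = 542.2216 − 439.382747 = 102.838853

B0=102.8389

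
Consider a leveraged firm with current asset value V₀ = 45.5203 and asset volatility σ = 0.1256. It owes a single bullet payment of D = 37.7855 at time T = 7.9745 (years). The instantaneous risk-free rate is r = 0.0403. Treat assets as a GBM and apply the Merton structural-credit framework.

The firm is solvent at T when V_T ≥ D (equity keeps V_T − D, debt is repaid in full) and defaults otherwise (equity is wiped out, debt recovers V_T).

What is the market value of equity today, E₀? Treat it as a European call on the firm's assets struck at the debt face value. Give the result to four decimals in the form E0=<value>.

E0=18.5440

d₁ = [ln(V₀/D) + (r + σ²/2)T] / (σ√T)
   = [ln(45.5203/37.7855) + (0.0403 + 0.5·0.1256²)·7.9745] / (0.1256·√7.9745)
   = [0.186233 + 0.384273] / 0.354684 = 1.608491
d₂ = d₁ − σ√T = 1.608491 − 0.354684 = 1.253807
N(d₁) = 0.946136,  N(d₂) = 0.895044,  e^(−rT) = 0.725153
E₀ = V₀·N(d₁) − D·e^(−rT)·N(d₂)
   = 45.5203·0.946136 − 37.7855·0.725153·0.895044 = 18.543951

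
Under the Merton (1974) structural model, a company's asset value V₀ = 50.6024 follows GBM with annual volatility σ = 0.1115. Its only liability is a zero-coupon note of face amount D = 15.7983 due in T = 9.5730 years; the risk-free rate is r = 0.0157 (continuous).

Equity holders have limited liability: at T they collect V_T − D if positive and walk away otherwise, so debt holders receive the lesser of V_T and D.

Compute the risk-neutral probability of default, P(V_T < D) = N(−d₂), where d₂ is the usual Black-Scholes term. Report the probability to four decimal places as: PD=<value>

d₁ = [ln(V₀/D) + (r + σ²/2)T] / (σ√T)
   = [ln(50.6024/15.7983) + (0.0157 + 0.5·0.1115²)·9.5730] / (0.1115·√9.5730)
   = [1.164097 + 0.209803] / 0.344984 = 3.982503
d₂ = d₁ − σ√T = 3.982503 − 0.344984 = 3.637519
risk-neutral PD = N(−d₂) = N(-3.637519) = 0.000138

PD=0.0001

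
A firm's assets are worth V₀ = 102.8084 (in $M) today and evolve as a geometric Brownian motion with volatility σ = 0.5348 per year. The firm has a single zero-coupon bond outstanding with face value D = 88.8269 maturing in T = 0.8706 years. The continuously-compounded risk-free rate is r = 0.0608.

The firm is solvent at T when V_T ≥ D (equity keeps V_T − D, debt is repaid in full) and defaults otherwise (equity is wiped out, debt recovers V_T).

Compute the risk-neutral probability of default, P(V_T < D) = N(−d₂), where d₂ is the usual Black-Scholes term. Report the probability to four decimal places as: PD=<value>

PD=0.4406

d₁ = [ln(V₀/D) + (r + σ²/2)T] / (σ√T)
   = [ln(102.8084/88.8269) + (0.0608 + 0.5·0.5348²)·0.8706] / (0.5348·√0.8706)
   = [0.146178 + 0.177433] / 0.499000 = 0.648518
d₂ = d₁ − σ√T = 0.648518 − 0.499000 = 0.149518
risk-neutral PD = N(−d₂) = N(-0.149518) = 0.440573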